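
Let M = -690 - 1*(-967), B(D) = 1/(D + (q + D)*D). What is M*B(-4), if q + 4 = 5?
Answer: 277/8 ≈ 34.625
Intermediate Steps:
q = 1 (q = -4 + 5 = 1)
B(D) = 1/(D + D*(1 + D)) (B(D) = 1/(D + (1 + D)*D) = 1/(D + D*(1 + D)))
M = 277 (M = -690 + 967 = 277)
M*B(-4) = 277*(1/((-4)*(2 - 4))) = 277*(-1/4/(-2)) = 277*(-1/4*(-1/2)) = 277*(1/8) = 277/8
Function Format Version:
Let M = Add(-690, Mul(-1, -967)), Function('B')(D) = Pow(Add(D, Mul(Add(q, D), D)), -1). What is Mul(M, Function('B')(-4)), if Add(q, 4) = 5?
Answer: Rational(277, 8) ≈ 34.625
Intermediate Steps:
q = 1 (q = Add(-4, 5) = 1)
Function('B')(D) = Pow(Add(D, Mul(D, Add(1, D))), -1) (Function('B')(D) = Pow(Add(D, Mul(Add(1, D), D)), -1) = Pow(Add(D, Mul(D, Add(1, D))), -1))
M = 277 (M = Add(-690, 967) = 277)
Mul(M, Function('B')(-4)) = Mul(277, Mul(Pow(-4, -1), Pow(Add(2, -4), -1))) = Mul(277, Mul(Rational(-1, 4), Pow(-2, -1))) = Mul(277, Mul(Rational(-1, 4), Rational(-1, 2))) = Mul(277, Rational(1, 8)) = Rational(277, 8)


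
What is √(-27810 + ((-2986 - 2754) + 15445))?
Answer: I*√18105 ≈ 134.55*I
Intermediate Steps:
√(-27810 + ((-2986 - 2754) + 15445)) = √(-27810 + (-5740 + 15445)) = √(-27810 + 9705) = √(-18105) = I*√18105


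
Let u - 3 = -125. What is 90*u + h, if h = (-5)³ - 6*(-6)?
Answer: -11069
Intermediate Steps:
h = -89 (h = -125 + 36 = -89)
u = -122 (u = 3 - 125 = -122)
90*u + h = 90*(-122) - 89 = -10980 - 89 = -11069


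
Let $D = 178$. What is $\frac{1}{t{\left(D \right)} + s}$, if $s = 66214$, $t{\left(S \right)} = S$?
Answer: $\frac{1}{66392} \approx 1.5062 \cdot 10^{-5}$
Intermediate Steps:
$\frac{1}{t{\left(D \right)} + s} = \frac{1}{178 + 66214} = \frac{1}{66392}$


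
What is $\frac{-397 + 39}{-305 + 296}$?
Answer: $\frac{358}{9} \approx 39.778$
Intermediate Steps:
$\frac{-397 + 39}{-305 + 296} = - \frac{358}{-9} = \left(-358\right) \left(- \frac{1}{9}\right) = \frac{358}{9}$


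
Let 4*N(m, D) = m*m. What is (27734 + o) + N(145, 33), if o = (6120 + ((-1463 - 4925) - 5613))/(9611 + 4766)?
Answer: 1897179773/57508 ≈ 32990.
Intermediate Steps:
N(m, D) = m²/4 (N(m, D) = (m*m)/4 = m²/4)
o = -5881/14377 (o = (6120 + (-6388 - 5613))/14377 = (6120 - 12001)*(1/14377) = -5881*1/14377 = -5881/14377 ≈ -0.40906)
(27734 + o) + N(145, 33) = (27734 - 5881/14377) + (¼)*145² = 398725837/14377 + (¼)*21025 = 398725837/14377 + 21025/4 = 1897179773/57508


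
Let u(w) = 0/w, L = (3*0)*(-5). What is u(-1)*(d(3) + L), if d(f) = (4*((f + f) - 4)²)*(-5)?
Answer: 0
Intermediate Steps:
L = 0 (L = 0*(-5) = 0)
u(w) = 0
d(f) = -20*(-4 + 2*f)² (d(f) = (4*(2*f - 4)²)*(-5) = (4*(-4 + 2*f)²)*(-5) = -20*(-4 + 2*f)²)
u(-1)*(d(3) + L) = 0*(-80*(-2 + 3)² + 0) = 0*(-80*1² + 0) = 0*(-80*1 + 0) = 0*(-80 + 0) = 0*(-80) = 0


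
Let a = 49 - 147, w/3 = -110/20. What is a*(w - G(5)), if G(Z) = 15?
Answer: 3087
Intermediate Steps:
w = -33/2 (w = 3*(-110/20) = 3*(-110*1/20) = 3*(-11/2) = -33/2 ≈ -16.500)
a = -98
a*(w - G(5)) = -98*(-33/2 - 1*15) = -98*(-33/2 - 15) = -98*(-63/2) = 3087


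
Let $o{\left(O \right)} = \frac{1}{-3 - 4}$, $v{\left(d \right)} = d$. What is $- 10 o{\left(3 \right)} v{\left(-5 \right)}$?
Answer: $- \frac{50}{7} \approx -7.1429$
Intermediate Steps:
$o{\left(O \right)} = - \frac{1}{7}$ ($o{\left(O \right)} = \frac{1}{-7} = - \frac{1}{7}$)
$- 10 o{\left(3 \right)} v{\left(-5 \right)} = \left(-10\right) \left(- \frac{1}{7}\right) \left(-5\right) = \frac{10}{7} \left(-5\right) = - \frac{50}{7}$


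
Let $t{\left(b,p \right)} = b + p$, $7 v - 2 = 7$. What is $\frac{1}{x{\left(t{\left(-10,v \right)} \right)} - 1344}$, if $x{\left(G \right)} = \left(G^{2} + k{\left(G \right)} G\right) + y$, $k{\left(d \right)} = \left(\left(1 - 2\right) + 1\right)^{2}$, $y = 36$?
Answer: $- \frac{49}{60371} \approx -0.00081165$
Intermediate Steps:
$v = \frac{9}{7}$ ($v = \frac{2}{7} + \frac{1}{7} \cdot 7 = \frac{2}{7} + 1 = \frac{9}{7} \approx 1.2857$)
$k{\left(d \right)} = 0$ ($k{\left(d \right)} = \left(\left(1 - 2\right) + 1\right)^{2} = \left(-1 + 1\right)^{2} = 0^{2} = 0$)
$x{\left(G \right)} = 36 + G^{2}$ ($x{\left(G \right)} = \left(G^{2} + 0 G\right) + 36 = \left(G^{2} + 0\right) + 36 = G^{2} + 36 = 36 + G^{2}$)
$\frac{1}{x{\left(t{\left(-10,v \right)} \right)} - 1344} = \frac{1}{\left(36 + \left(-10 + \frac{9}{7}\right)^{2}\right) - 1344} = \frac{1}{\left(36 + \left(- \frac{61}{7}\right)^{2}\right) - 1344} = \frac{1}{\left(36 + \frac{3721}{49}\right) - 1344} = \frac{1}{\frac{5485}{49} - 1344} = \frac{1}{- \frac{60371}{49}} = - \frac{49}{60371}$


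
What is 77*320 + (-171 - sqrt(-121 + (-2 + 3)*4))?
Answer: 24469 - 3*I*sqrt(13) ≈ 24469.0 - 10.817*I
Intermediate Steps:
77*320 + (-171 - sqrt(-121 + (-2 + 3)*4)) = 24640 + (-171 - sqrt(-121 + 1*4)) = 24640 + (-171 - sqrt(-121 + 4)) = 24640 + (-171 - sqrt(-117)) = 24640 + (-171 - 3*I*sqrt(13)) = 24469 - 3*I*sqrt(13)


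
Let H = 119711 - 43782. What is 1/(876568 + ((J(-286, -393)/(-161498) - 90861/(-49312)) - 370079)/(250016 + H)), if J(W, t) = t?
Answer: 259575732816032/227535486241432015045 ≈ 1.1408e-6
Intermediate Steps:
H = 75929
1/(876568 + ((J(-286, -393)/(-161498) - 90861/(-49312)) - 370079)/(250016 + H)) = 1/(876568 + ((-393/(-161498) - 90861/(-49312)) - 370079)/(250016 + 75929)) = 1/(876568 + ((-393*(-1/161498) - 90861*(-1/49312)) - 370079)/325945) = 1/(876568 + ((393/161498 + 90861/49312) - 370079)*(1/325945)) = 1/(876568 + (7346624697/3981894688 - 370079)*(1/325945)) = 1/(876568 - 1473608257615655/3981894688*1/325945) = 1/(876568 - 294721651523131/259575732816032) = 1/(227535486241432015045/259575732816032) = 259575732816032/227535486241432015045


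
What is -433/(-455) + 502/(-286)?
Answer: -4022/5005 ≈ -0.80360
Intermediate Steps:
-433/(-455) + 502/(-286) = -433*(-1/455) + 502*(-1/286) = 433/455 - 251/143 = -4022/5005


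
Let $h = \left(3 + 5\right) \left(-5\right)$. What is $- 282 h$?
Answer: $11280$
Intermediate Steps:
$h = -40$ ($h = 8 \left(-5\right) = -40$)
$- 282 h = \left(-282\right) \left(-40\right) = 11280$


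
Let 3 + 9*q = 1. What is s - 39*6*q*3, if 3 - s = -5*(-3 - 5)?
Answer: 119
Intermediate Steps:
q = -2/9 (q = -⅓ + (⅑)*1 = -⅓ + ⅑ = -2/9 ≈ -0.22222)
s = -37 (s = 3 - (-5)*(-3 - 5) = 3 - (-5)*(-8) = 3 - 1*40 = 3 - 40 = -37)
s - 39*6*q*3 = -37 - 39*6*(-2/9)*3 = -37 - (-52)*3 = -37 - 39*(-4) = -37 + 156 = 119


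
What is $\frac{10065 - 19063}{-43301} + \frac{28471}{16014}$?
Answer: $\frac{1376916743}{693422214} \approx 1.9857$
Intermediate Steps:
$\frac{10065 - 19063}{-43301} + \frac{28471}{16014} = \left(-8998\right) \left(- \frac{1}{43301}\right) + 28471 \cdot \frac{1}{16014} = \frac{8998}{43301} + \frac{28471}{16014} = \frac{1376916743}{693422214}$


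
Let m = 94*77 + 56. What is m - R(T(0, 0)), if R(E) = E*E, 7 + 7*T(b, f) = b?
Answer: 7293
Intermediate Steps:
T(b, f) = -1 + b/7
R(E) = E²
m = 7294 (m = 7238 + 56 = 7294)
m - R(T(0, 0)) = 7294 - (-1 + (⅐)*0)² = 7294 - (-1 + 0)² = 7294 - 1*(-1)² = 7294 - 1*1 = 7294 - 1 = 7293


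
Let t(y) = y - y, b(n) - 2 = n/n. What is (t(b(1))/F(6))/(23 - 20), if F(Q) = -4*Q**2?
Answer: 0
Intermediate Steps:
b(n) = 3 (b(n) = 2 + n/n = 2 + 1 = 3)
t(y) = 0
(t(b(1))/F(6))/(23 - 20) = (0/((-4*6**2)))/(23 - 20) = (0/((-4*36)))/3 = (0/(-144))*(1/3) = (0*(-1/144))*(1/3) = 0*(1/3) = 0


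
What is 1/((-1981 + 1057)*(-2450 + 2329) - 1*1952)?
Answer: 1/109852 ≈ 9.1032e-6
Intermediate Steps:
1/((-1981 + 1057)*(-2450 + 2329) - 1*1952) = 1/(-924*(-121) - 1952) = 1/(111804 - 1952) = 1/109852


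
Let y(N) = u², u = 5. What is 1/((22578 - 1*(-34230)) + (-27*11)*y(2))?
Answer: 1/49383 ≈ 2.0250e-5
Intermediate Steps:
y(N) = 25 (y(N) = 5² = 25)
1/((22578 - 1*(-34230)) + (-27*11)*y(2)) = 1/((22578 - 1*(-34230)) - 27*11*25) = 1/((22578 + 34230) - 297*25) = 1/(56808 - 7425) = 1/49383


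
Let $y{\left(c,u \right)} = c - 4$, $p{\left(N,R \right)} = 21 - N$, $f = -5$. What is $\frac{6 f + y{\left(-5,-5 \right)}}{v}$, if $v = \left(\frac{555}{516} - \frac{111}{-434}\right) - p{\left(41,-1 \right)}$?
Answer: $- \frac{1455636}{796171} \approx -1.8283$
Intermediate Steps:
$y{\left(c,u \right)} = -4 + c$
$v = \frac{796171}{37324}$ ($v = \left(\frac{555}{516} - \frac{111}{-434}\right) - \left(21 - 41\right) = \left(555 \cdot \frac{1}{516} - - \frac{111}{434}\right) - \left(21 - 41\right) = \left(\frac{185}{172} + \frac{111}{434}\right) - -20 = \frac{49691}{37324} + 20 = \frac{796171}{37324} \approx 21.331$)
$\frac{6 f + y{\left(-5,-5 \right)}}{v} = \frac{6 \left(-5\right) - 9}{\frac{796171}{37324}} = \frac{37324 \left(-30 - 9\right)}{796171} = \frac{37324}{796171} \left(-39\right) = - \frac{1455636}{796171}$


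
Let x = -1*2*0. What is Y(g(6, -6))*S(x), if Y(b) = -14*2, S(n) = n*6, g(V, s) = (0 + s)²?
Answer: 0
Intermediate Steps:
x = 0 (x = -2*0 = 0)
g(V, s) = s²
S(n) = 6*n
Y(b) = -28
Y(g(6, -6))*S(x) = -168*0 = -28*0 = 0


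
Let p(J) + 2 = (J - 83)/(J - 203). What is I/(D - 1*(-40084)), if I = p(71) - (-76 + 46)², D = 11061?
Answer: -9921/562595 ≈ -0.017634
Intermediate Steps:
p(J) = -2 + (-83 + J)/(-203 + J) (p(J) = -2 + (J - 83)/(J - 203) = -2 + (-83 + J)/(-203 + J))
I = -9921/11 (I = (323 - 1*71)/(-203 + 71) - (-76 + 46)² = (323 - 71)/(-132) - 1*(-30)² = -1/132*252 - 1*900 = -21/11 - 900 = -9921/11 ≈ -901.91)
I/(D - 1*(-40084)) = -9921/(11*(11061 - 1*(-40084))) = -9921/(11*(11061 + 40084)) = -9921/11/51145 = -9921/11*1/51145 = -9921/562595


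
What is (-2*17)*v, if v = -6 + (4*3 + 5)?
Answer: -374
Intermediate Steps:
v = 11 (v = -6 + (12 + 5) = -6 + 17 = 11)
(-2*17)*v = -2*17*11 = -34*11 = -374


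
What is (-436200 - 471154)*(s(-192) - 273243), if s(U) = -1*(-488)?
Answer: 247485340270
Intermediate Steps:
s(U) = 488
(-436200 - 471154)*(s(-192) - 273243) = (-436200 - 471154)*(488 - 273243) = -907354*(-272755) = 247485340270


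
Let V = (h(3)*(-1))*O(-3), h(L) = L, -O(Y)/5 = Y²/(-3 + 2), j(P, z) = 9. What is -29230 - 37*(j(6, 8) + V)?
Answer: -24568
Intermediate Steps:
O(Y) = 5*Y² (O(Y) = -5*Y²/(-3 + 2) = -5*Y²/(-1) = -(-5)*Y² = 5*Y²)
V = -135 (V = (3*(-1))*(5*(-3)²) = -15*9 = -3*45 = -135)
-29230 - 37*(j(6, 8) + V) = -29230 - 37*(9 - 135) = -29230 - 37*(-126) = -29230 + 4662 = -24568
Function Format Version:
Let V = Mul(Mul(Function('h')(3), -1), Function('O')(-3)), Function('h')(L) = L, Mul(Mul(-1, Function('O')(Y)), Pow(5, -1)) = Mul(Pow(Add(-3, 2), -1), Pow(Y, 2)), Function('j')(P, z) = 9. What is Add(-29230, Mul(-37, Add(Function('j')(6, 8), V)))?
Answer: -24568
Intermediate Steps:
Function('O')(Y) = Mul(5, Pow(Y, 2)) (Function('O')(Y) = Mul(-5, Mul(Pow(Add(-3, 2), -1), Pow(Y, 2))) = Mul(-5, Mul(Pow(-1, -1), Pow(Y, 2))) = Mul(-5, Mul(-1, Pow(Y, 2))) = Mul(5, Pow(Y, 2)))
V = -135 (V = Mul(Mul(3, -1), Mul(5, Pow(-3, 2))) = Mul(-3, Mul(5, 9)) = Mul(-3, 45) = -135)
Add(-29230, Mul(-37, Add(Function('j')(6, 8), V))) = Add(-29230, Mul(-37, Add(9, -135))) = Add(-29230, Mul(-37, -126)) = Add(-29230, 4662) = -24568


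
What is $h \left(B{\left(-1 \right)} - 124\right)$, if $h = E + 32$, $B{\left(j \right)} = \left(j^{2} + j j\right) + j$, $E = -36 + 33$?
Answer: $-3567$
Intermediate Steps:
$E = -3$
$B{\left(j \right)} = j + 2 j^{2}$ ($B{\left(j \right)} = \left(j^{2} + j^{2}\right) + j = 2 j^{2} + j = j + 2 j^{2}$)
$h = 29$ ($h = -3 + 32 = 29$)
$h \left(B{\left(-1 \right)} - 124\right) = 29 \left(- (1 + 2 \left(-1\right)) - 124\right) = 29 \left(- (1 - 2) - 124\right) = 29 \left(\left(-1\right) \left(-1\right) - 124\right) = 29 \left(1 - 124\right) = 29 \left(-123\right) = -3567$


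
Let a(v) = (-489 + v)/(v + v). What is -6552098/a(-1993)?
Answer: -13058331314/1241 ≈ -1.0522e+7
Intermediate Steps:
a(v) = (-489 + v)/(2*v) (a(v) = (-489 + v)/((2*v)) = (-489 + v)*(1/(2*v)) = (-489 + v)/(2*v))
-6552098/a(-1993) = -6552098*(-3986/(-489 - 1993)) = -6552098/((½)*(-1/1993)*(-2482)) = -6552098/1241/1993 = -6552098*1993/1241 = -13058331314/1241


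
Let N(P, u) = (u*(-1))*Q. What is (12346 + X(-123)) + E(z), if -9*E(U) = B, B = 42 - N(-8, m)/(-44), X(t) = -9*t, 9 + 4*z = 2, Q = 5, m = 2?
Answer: 2662775/198 ≈ 13448.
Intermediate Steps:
z = -7/4 (z = -9/4 + (¼)*2 = -9/4 + ½ = -7/4 ≈ -1.7500)
N(P, u) = -5*u (N(P, u) = (u*(-1))*5 = -u*5 = -5*u)
B = 919/22 (B = 42 - (-5*2)/(-44) = 42 - (-10)*(-1)/44 = 42 - 1*5/22 = 42 - 5/22 = 919/22 ≈ 41.773)
E(U) = -919/198 (E(U) = -⅑*919/22 = -919/198)
(12346 + X(-123)) + E(z) = (12346 - 9*(-123)) - 919/198 = (12346 + 1107) - 919/198 = 13453 - 919/198 = 2662775/198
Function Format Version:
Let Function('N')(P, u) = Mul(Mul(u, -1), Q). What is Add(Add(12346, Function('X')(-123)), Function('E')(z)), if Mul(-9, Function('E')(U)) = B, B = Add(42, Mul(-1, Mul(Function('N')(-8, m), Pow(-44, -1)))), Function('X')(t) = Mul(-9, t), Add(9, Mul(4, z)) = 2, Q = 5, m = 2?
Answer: Rational(2662775, 198) ≈ 13448.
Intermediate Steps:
z = Rational(-7, 4) (z = Add(Rational(-9, 4), Mul(Rational(1, 4), 2)) = Add(Rational(-9, 4), Rational(1, 2)) = Rational(-7, 4) ≈ -1.7500)
Function('N')(P, u) = Mul(-5, u) (Function('N')(P, u) = Mul(Mul(u, -1), 5) = Mul(Mul(-1, u), 5) = Mul(-5, u))
B = Rational(919, 22) (B = Add(42, Mul(-1, Mul(Mul(-5, 2), Pow(-44, -1)))) = Add(42, Mul(-1, Mul(-10, Rational(-1, 44)))) = Add(42, Mul(-1, Rational(5, 22))) = Add(42, Rational(-5, 22)) = Rational(919, 22) ≈ 41.773)
Function('E')(U) = Rational(-919, 198) (Function('E')(U) = Mul(Rational(-1, 9), Rational(919, 22)) = Rational(-919, 198))
Add(Add(12346, Function('X')(-123)), Function('E')(z)) = Add(Add(12346, Mul(-9, -123)), Rational(-919, 198)) = Add(Add(12346, 1107), Rational(-919, 198)) = Add(13453, Rational(-919, 198)) = Rational(2662775, 198)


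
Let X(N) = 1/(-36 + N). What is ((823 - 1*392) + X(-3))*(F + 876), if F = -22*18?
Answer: 2689280/13 ≈ 2.0687e+5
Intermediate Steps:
F = -396
((823 - 1*392) + X(-3))*(F + 876) = ((823 - 1*392) + 1/(-36 - 3))*(-396 + 876) = ((823 - 392) + 1/(-39))*480 = (431 - 1/39)*480 = (16808/39)*480 = 2689280/13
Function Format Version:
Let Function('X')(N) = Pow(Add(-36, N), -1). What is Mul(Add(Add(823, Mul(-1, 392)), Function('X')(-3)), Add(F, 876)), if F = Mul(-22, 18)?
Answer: Rational(2689280, 13) ≈ 2.0687e+5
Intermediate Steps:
F = -396
Mul(Add(Add(823, Mul(-1, 392)), Function('X')(-3)), Add(F, 876)) = Mul(Add(Add(823, Mul(-1, 392)), Pow(Add(-36, -3), -1)), Add(-396, 876)) = Mul(Add(Add(823, -392), Pow(-39, -1)), 480) = Mul(Add(431, Rational(-1, 39)), 480) = Mul(Rational(16808, 39), 480) = Rational(2689280, 13)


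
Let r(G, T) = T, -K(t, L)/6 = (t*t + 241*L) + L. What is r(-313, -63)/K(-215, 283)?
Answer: 7/76474 ≈ 9.1534e-5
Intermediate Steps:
K(t, L) = -1452*L - 6*t² (K(t, L) = -6*((t*t + 241*L) + L) = -6*((t² + 241*L) + L) = -6*(t² + 242*L) = -1452*L - 6*t²)
r(-313, -63)/K(-215, 283) = -63/(-1452*283 - 6*(-215)²) = -63/(-410916 - 6*46225) = -63/(-410916 - 277350) = -63/(-688266) = -63*(-1/688266) = 7/76474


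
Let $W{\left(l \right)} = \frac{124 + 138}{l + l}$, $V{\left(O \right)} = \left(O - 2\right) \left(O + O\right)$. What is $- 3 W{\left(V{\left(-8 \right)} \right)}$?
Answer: $- \frac{393}{160} \approx -2.4562$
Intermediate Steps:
$V{\left(O \right)} = 2 O \left(-2 + O\right)$ ($V{\left(O \right)} = \left(-2 + O\right) 2 O = 2 O \left(-2 + O\right)$)
$W{\left(l \right)} = \frac{131}{l}$ ($W{\left(l \right)} = \frac{262}{2 l} = 262 \frac{1}{2 l} = \frac{131}{l}$)
$- 3 W{\left(V{\left(-8 \right)} \right)} = - 3 \frac{131}{2 \left(-8\right) \left(-2 - 8\right)} = - 3 \frac{131}{2 \left(-8\right) \left(-10\right)} = - 3 \cdot \frac{131}{160} = - 3 \cdot 131 \cdot \frac{1}{160} = \left(-3\right) \frac{131}{160} = - \frac{393}{160}$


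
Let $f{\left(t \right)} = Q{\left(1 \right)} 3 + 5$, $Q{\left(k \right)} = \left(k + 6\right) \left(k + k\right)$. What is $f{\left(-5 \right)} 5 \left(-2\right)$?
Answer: $-470$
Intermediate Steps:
$Q{\left(k \right)} = 2 k \left(6 + k\right)$ ($Q{\left(k \right)} = \left(6 + k\right) 2 k = 2 k \left(6 + k\right)$)
$f{\left(t \right)} = 47$ ($f{\left(t \right)} = 2 \cdot 1 \left(6 + 1\right) 3 + 5 = 2 \cdot 1 \cdot 7 \cdot 3 + 5 = 14 \cdot 3 + 5 = 42 + 5 = 47$)
$f{\left(-5 \right)} 5 \left(-2\right) = 47 \cdot 5 \left(-2\right) = 235 \left(-2\right) = -470$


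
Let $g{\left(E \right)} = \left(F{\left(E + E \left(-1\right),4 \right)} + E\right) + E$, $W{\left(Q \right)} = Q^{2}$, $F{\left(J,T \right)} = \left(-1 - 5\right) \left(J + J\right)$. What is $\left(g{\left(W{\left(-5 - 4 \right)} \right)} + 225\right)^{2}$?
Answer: $149769$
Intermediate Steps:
$F{\left(J,T \right)} = - 12 J$ ($F{\left(J,T \right)} = - 6 \cdot 2 J = - 12 J$)
$g{\left(E \right)} = 2 E$ ($g{\left(E \right)} = \left(- 12 \left(E + E \left(-1\right)\right) + E\right) + E = \left(- 12 \left(E - E\right) + E\right) + E = \left(\left(-12\right) 0 + E\right) + E = \left(0 + E\right) + E = E + E = 2 E$)
$\left(g{\left(W{\left(-5 - 4 \right)} \right)} + 225\right)^{2} = \left(2 \left(-5 - 4\right)^{2} + 225\right)^{2} = \left(2 \left(-9\right)^{2} + 225\right)^{2} = \left(2 \cdot 81 + 225\right)^{2} = \left(162 + 225\right)^{2} = 387^{2} = 149769$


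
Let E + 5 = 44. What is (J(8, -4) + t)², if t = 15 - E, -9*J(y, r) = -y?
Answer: 43264/81 ≈ 534.12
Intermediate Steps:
E = 39 (E = -5 + 44 = 39)
J(y, r) = y/9 (J(y, r) = -(-1)*y/9 = y/9)
t = -24 (t = 15 - 1*39 = 15 - 39 = -24)
(J(8, -4) + t)² = ((⅑)*8 - 24)² = (8/9 - 24)² = (-208/9)² = 43264/81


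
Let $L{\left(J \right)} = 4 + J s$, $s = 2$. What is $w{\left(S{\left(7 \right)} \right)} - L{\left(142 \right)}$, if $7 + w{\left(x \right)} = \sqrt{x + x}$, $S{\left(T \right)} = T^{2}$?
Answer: $-295 + 7 \sqrt{2} \approx -285.1$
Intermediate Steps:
$L{\left(J \right)} = 4 + 2 J$ ($L{\left(J \right)} = 4 + J 2 = 4 + 2 J$)
$w{\left(x \right)} = -7 + \sqrt{2} \sqrt{x}$ ($w{\left(x \right)} = -7 + \sqrt{x + x} = -7 + \sqrt{2 x} = -7 + \sqrt{2} \sqrt{x}$)
$w{\left(S{\left(7 \right)} \right)} - L{\left(142 \right)} = \left(-7 + \sqrt{2} \sqrt{7^{2}}\right) - \left(4 + 2 \cdot 142\right) = \left(-7 + \sqrt{2} \sqrt{49}\right) - \left(4 + 284\right) = \left(-7 + \sqrt{2} \cdot 7\right) - 288 = \left(-7 + 7 \sqrt{2}\right) - 288 = -295 + 7 \sqrt{2}$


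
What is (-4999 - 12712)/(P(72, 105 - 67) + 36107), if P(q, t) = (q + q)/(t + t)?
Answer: -336509/686069 ≈ -0.49049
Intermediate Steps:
P(q, t) = q/t (P(q, t) = (2*q)/((2*t)) = (2*q)*(1/(2*t)) = q/t)
(-4999 - 12712)/(P(72, 105 - 67) + 36107) = (-4999 - 12712)/(72/(105 - 67) + 36107) = -17711/(72/38 + 36107) = -17711/(72*(1/38) + 36107) = -17711/(36/19 + 36107) = -17711/686069/19 = -17711*19/686069 = -336509/686069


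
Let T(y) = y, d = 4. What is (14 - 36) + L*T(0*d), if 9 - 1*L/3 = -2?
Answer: -22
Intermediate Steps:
L = 33 (L = 27 - 3*(-2) = 27 + 6 = 33)
(14 - 36) + L*T(0*d) = (14 - 36) + 33*(0*4) = -22 + 33*0 = -22 + 0 = -22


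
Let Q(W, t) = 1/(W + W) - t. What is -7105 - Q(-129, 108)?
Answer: -1805225/258 ≈ -6997.0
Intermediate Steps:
Q(W, t) = 1/(2*W) - t
-7105 - Q(-129, 108) = -7105 - ((1/2)/(-129) - 1*108) = -7105 - ((1/2)*(-1/129) - 108) = -7105 - (-1/258 - 108) = -7105 - 1*(-27865/258) = -7105 + 27865/258 = -1805225/258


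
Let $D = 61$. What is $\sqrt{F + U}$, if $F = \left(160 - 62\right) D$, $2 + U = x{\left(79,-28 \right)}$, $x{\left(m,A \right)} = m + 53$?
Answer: $2 \sqrt{1527} \approx 78.154$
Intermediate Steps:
$x{\left(m,A \right)} = 53 + m$
$U = 130$ ($U = -2 + \left(53 + 79\right) = -2 + 132 = 130$)
$F = 5978$ ($F = \left(160 - 62\right) 61 = 98 \cdot 61 = 5978$)
$\sqrt{F + U} = \sqrt{5978 + 130} = \sqrt{6108} = 2 \sqrt{1527}$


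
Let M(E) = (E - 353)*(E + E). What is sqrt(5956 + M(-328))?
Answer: 2*sqrt(113173) ≈ 672.82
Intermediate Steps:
M(E) = 2*E*(-353 + E) (M(E) = (-353 + E)*(2*E) = 2*E*(-353 + E))
sqrt(5956 + M(-328)) = sqrt(5956 + 2*(-328)*(-353 - 328)) = sqrt(5956 + 2*(-328)*(-681)) = sqrt(5956 + 446736) = sqrt(452692) = 2*sqrt(113173)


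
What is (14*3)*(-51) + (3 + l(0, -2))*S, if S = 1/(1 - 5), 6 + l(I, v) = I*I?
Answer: -8565/4 ≈ -2141.3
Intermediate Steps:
l(I, v) = -6 + I² (l(I, v) = -6 + I*I = -6 + I²)
S = -¼ (S = 1/(-4) = -¼ ≈ -0.25000)
(14*3)*(-51) + (3 + l(0, -2))*S = (14*3)*(-51) + (3 + (-6 + 0²))*(-¼) = 42*(-51) + (3 + (-6 + 0))*(-¼) = -2142 + (3 - 6)*(-¼) = -2142 - 3*(-¼) = -2142 + ¾ = -8565/4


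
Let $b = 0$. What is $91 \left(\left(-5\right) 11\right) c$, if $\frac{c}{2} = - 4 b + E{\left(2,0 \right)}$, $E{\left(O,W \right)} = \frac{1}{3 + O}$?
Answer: $-2002$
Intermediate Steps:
$c = \frac{2}{5}$ ($c = 2 \left(\left(-4\right) 0 + \frac{1}{3 + 2}\right) = 2 \left(0 + \frac{1}{5}\right) = 2 \cdot \frac{1}{5} = \frac{2}{5} \approx 0.4$)
$91 \left(\left(-5\right) 11\right) c = 91 \left(\left(-5\right) 11\right) \frac{2}{5} = 91 \left(-55\right) \frac{2}{5} = \left(-5005\right) \frac{2}{5} = -2002$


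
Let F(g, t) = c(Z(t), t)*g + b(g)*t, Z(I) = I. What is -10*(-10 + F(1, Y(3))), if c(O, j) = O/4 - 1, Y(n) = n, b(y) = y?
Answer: 145/2 ≈ 72.500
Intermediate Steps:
c(O, j) = -1 + O/4 (c(O, j) = O/4 - 1 = -1 + O/4)
F(g, t) = g*t + g*(-1 + t/4) (F(g, t) = (-1 + t/4)*g + g*t = g*(-1 + t/4) + g*t = g*t + g*(-1 + t/4))
-10*(-10 + F(1, Y(3))) = -10*(-10 + (¼)*1*(-4 + 5*3)) = -10*(-10 + (¼)*1*(-4 + 15)) = -10*(-10 + (¼)*1*11) = -10*(-10 + 11/4) = -10*(-29/4) = 145/2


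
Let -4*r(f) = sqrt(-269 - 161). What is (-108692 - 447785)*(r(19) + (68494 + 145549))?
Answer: -119110006511 + 556477*I*sqrt(430)/4 ≈ -1.1911e+11 + 2.8848e+6*I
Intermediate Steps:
r(f) = -I*sqrt(430)/4 (r(f) = -sqrt(-269 - 161)/4 = -I*sqrt(430)/4)
(-108692 - 447785)*(r(19) + (68494 + 145549)) = (-108692 - 447785)*(-I*sqrt(430)/4 + (68494 + 145549)) = -556477*(-I*sqrt(430)/4 + 214043) = -556477*(214043 - I*sqrt(430)/4) = -119110006511 + 556477*I*sqrt(430)/4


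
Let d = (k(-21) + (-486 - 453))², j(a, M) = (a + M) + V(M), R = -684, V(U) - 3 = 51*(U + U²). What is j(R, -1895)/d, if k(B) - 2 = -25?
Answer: 91521527/462722 ≈ 197.79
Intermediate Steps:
V(U) = 3 + 51*U + 51*U² (V(U) = 3 + 51*(U + U²) = 3 + (51*U + 51*U²) = 3 + 51*U + 51*U²)
j(a, M) = 3 + a + 51*M² + 52*M (j(a, M) = (a + M) + (3 + 51*M + 51*M²) = (M + a) + (3 + 51*M + 51*M²) = 3 + a + 51*M² + 52*M)
k(B) = -23 (k(B) = 2 - 25 = -23)
d = 925444 (d = (-23 + (-486 - 453))² = (-23 - 939)² = (-962)² = 925444)
j(R, -1895)/d = (3 - 684 + 51*(-1895)² + 52*(-1895))/925444 = (3 - 684 + 51*3591025 - 98540)*(1/925444) = (3 - 684 + 183142275 - 98540)*(1/925444) = 183043054*(1/925444) = 91521527/462722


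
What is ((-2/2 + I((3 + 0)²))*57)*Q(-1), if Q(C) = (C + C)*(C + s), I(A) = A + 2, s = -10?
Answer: 12540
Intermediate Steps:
I(A) = 2 + A
Q(C) = 2*C*(-10 + C) (Q(C) = (C + C)*(C - 10) = (2*C)*(-10 + C) = 2*C*(-10 + C))
((-2/2 + I((3 + 0)²))*57)*Q(-1) = ((-2/2 + (2 + (3 + 0)²))*57)*(2*(-1)*(-10 - 1)) = (((½)*(-2) + (2 + 3²))*57)*(2*(-1)*(-11)) = ((-1 + (2 + 9))*57)*22 = ((-1 + 11)*57)*22 = (10*57)*22 = 570*22 = 12540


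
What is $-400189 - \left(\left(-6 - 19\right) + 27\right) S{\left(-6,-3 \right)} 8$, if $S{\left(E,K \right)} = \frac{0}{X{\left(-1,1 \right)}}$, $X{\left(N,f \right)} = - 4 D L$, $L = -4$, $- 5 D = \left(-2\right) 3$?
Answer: $-400189$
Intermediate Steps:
$D = \frac{6}{5}$ ($D = - \frac{\left(-2\right) 3}{5} = \left(- \frac{1}{5}\right) \left(-6\right) = \frac{6}{5} \approx 1.2$)
$X{\left(N,f \right)} = \frac{96}{5}$ ($X{\left(N,f \right)} = \left(-4\right) \frac{6}{5} \left(-4\right) = \left(- \frac{24}{5}\right) \left(-4\right) = \frac{96}{5}$)
$S{\left(E,K \right)} = 0$ ($S{\left(E,K \right)} = \frac{0}{\frac{96}{5}} = 0 \cdot \frac{5}{96} = 0$)
$-400189 - \left(\left(-6 - 19\right) + 27\right) S{\left(-6,-3 \right)} 8 = -400189 - \left(\left(-6 - 19\right) + 27\right) 0 \cdot 8 = -400189 - \left(-25 + 27\right) 0 \cdot 8 = -400189 - 2 \cdot 0 \cdot 8 = -400189 - 0 \cdot 8 = -400189 - 0 = -400189 + 0 = -400189$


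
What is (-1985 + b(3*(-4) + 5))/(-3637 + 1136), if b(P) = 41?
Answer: 1944/2501 ≈ 0.77729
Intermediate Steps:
(-1985 + b(3*(-4) + 5))/(-3637 + 1136) = (-1985 + 41)/(-3637 + 1136) = -1944/(-2501) = -1944*(-1/2501) = 1944/2501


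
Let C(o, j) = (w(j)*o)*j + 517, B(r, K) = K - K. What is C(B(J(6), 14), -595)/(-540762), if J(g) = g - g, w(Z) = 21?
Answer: -517/540762 ≈ -0.00095606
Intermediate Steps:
J(g) = 0
B(r, K) = 0
C(o, j) = 517 + 21*j*o (C(o, j) = (21*o)*j + 517 = 21*j*o + 517 = 517 + 21*j*o)
C(B(J(6), 14), -595)/(-540762) = (517 + 21*(-595)*0)/(-540762) = (517 + 0)*(-1/540762) = 517*(-1/540762) = -517/540762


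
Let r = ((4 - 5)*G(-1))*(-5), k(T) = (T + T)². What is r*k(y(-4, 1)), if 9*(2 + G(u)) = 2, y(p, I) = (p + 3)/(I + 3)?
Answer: -20/9 ≈ -2.2222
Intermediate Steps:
y(p, I) = (3 + p)/(3 + I)
G(u) = -16/9 (G(u) = -2 + (⅑)*2 = -2 + 2/9 = -16/9)
k(T) = 4*T² (k(T) = (2*T)² = 4*T²)
r = -80/9 (r = ((4 - 5)*(-16/9))*(-5) = -1*(-16/9)*(-5) = (16/9)*(-5) = -80/9 ≈ -8.8889)
r*k(y(-4, 1)) = -320*((3 - 4)/(3 + 1))²/9 = -320*(-1/4)²/9 = -320*((¼)*(-1))²/9 = -320*(-¼)²/9 = -320/(9*16) = -80/9*¼ = -20/9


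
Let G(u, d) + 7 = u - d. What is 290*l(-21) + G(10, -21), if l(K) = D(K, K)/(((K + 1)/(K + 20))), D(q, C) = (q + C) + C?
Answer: -1779/2 ≈ -889.50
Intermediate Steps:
G(u, d) = -7 + u - d (G(u, d) = -7 + (u - d) = -7 + u - d)
D(q, C) = q + 2*C (D(q, C) = (C + q) + C = q + 2*C)
l(K) = 3*K*(20 + K)/(1 + K) (l(K) = (K + 2*K)/(((K + 1)/(K + 20))) = (3*K)/(((1 + K)/(20 + K))) = (3*K)*((20 + K)/(1 + K)) = 3*K*(20 + K)/(1 + K))
290*l(-21) + G(10, -21) = 290*(3*(-21)*(20 - 21)/(1 - 21)) + (-7 + 10 - 1*(-21)) = 290*(3*(-21)*(-1)/(-20)) + (-7 + 10 + 21) = 290*(3*(-21)*(-1/20)*(-1)) + 24 = 290*(-63/20) + 24 = -1827/2 + 24 = -1779/2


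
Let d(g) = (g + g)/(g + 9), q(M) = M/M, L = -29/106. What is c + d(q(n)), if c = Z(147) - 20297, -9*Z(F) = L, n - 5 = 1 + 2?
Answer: -96815591/4770 ≈ -20297.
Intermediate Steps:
n = 8 (n = 5 + (1 + 2) = 5 + 3 = 8)
L = -29/106 (L = -29*1/106 = -29/106 ≈ -0.27358)
Z(F) = 29/954 (Z(F) = -⅑*(-29/106) = 29/954)
q(M) = 1
c = -19363309/954 (c = 29/954 - 20297 = -19363309/954 ≈ -20297.)
d(g) = 2*g/(9 + g) (d(g) = (2*g)/(9 + g) = 2*g/(9 + g))
c + d(q(n)) = -19363309/954 + 2*1/(9 + 1) = -19363309/954 + 2*1/10 = -19363309/954 + 2*1*(⅒) = -19363309/954 + ⅕ = -96815591/4770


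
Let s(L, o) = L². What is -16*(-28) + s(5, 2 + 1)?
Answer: 473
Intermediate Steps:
-16*(-28) + s(5, 2 + 1) = -16*(-28) + 5² = 448 + 25 = 473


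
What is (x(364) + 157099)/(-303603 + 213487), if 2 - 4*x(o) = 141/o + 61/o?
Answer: -114368335/65604448 ≈ -1.7433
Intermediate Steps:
x(o) = 1/2 - 101/(2*o) (x(o) = 1/2 - (141/o + 61/o)/4 = 1/2 - 101/(2*o))
(x(364) + 157099)/(-303603 + 213487) = ((1/2)*(-101 + 364)/364 + 157099)/(-303603 + 213487) = ((1/2)*(1/364)*263 + 157099)/(-90116) = (263/728 + 157099)*(-1/90116) = (114368335/728)*(-1/90116) = -114368335/65604448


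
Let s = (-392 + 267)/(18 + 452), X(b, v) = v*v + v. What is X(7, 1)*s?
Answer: -25/47 ≈ -0.53191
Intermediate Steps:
X(b, v) = v + v² (X(b, v) = v² + v = v + v²)
s = -25/94 (s = -125/470 = -125*1/470 = -25/94 ≈ -0.26596)
X(7, 1)*s = (1*(1 + 1))*(-25/94) = (1*2)*(-25/94) = 2*(-25/94) = -25/47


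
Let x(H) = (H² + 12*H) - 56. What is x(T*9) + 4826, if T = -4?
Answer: 5634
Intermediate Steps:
x(H) = -56 + H² + 12*H
x(T*9) + 4826 = (-56 + (-4*9)² + 12*(-4*9)) + 4826 = (-56 + (-36)² + 12*(-36)) + 4826 = (-56 + 1296 - 432) + 4826 = 808 + 4826 = 5634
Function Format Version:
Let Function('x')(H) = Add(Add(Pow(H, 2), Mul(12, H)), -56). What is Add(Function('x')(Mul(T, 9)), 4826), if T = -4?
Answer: 5634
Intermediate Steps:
Function('x')(H) = Add(-56, Pow(H, 2), Mul(12, H))
Add(Function('x')(Mul(T, 9)), 4826) = Add(Add(-56, Pow(Mul(-4, 9), 2), Mul(12, Mul(-4, 9))), 4826) = Add(Add(-56, Pow(-36, 2), Mul(12, -36)), 4826) = Add(Add(-56, 1296, -432), 4826) = Add(808, 4826) = 5634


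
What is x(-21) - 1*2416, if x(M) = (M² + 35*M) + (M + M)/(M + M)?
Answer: -2709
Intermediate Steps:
x(M) = 1 + M² + 35*M (x(M) = (M² + 35*M) + (2*M)/((2*M)) = (M² + 35*M) + (2*M)*(1/(2*M)) = (M² + 35*M) + 1 = 1 + M² + 35*M)
x(-21) - 1*2416 = (1 + (-21)² + 35*(-21)) - 1*2416 = (1 + 441 - 735) - 2416 = -293 - 2416 = -2709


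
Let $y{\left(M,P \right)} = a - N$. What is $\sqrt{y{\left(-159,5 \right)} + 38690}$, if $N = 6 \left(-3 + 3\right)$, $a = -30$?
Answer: $2 \sqrt{9665} \approx 196.62$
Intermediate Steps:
$N = 0$ ($N = 6 \cdot 0 = 0$)
$y{\left(M,P \right)} = -30$ ($y{\left(M,P \right)} = -30 - 0 = -30 + 0 = -30$)
$\sqrt{y{\left(-159,5 \right)} + 38690} = \sqrt{-30 + 38690} = \sqrt{38660} = 2 \sqrt{9665}$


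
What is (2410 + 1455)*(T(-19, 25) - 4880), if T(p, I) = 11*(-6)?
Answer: -19116290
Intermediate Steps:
T(p, I) = -66
(2410 + 1455)*(T(-19, 25) - 4880) = (2410 + 1455)*(-66 - 4880) = 3865*(-4946) = -19116290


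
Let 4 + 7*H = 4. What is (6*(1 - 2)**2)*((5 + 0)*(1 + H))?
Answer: 30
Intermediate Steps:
H = 0 (H = -4/7 + (1/7)*4 = -4/7 + 4/7 = 0)
(6*(1 - 2)**2)*((5 + 0)*(1 + H)) = (6*(1 - 2)**2)*((5 + 0)*(1 + 0)) = (6*(-1)**2)*(5*1) = (6*1)*5 = 6*5 = 30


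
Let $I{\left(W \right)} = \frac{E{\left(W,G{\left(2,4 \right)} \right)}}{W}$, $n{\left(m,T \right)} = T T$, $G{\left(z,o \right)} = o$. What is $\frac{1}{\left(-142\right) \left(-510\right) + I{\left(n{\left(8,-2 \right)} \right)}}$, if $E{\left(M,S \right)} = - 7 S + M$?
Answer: $\frac{1}{72414} \approx 1.3809 \cdot 10^{-5}$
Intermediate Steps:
$n{\left(m,T \right)} = T^{2}$
$E{\left(M,S \right)} = M - 7 S$
$I{\left(W \right)} = \frac{-28 + W}{W}$ ($I{\left(W \right)} = \frac{W - 28}{W} = \frac{-28 + W}{W}$)
$\frac{1}{\left(-142\right) \left(-510\right) + I{\left(n{\left(8,-2 \right)} \right)}} = \frac{1}{\left(-142\right) \left(-510\right) + \frac{-28 + \left(-2\right)^{2}}{\left(-2\right)^{2}}} = \frac{1}{72420 + \frac{-28 + 4}{4}} = \frac{1}{72420 + \frac{1}{4} \left(-24\right)} = \frac{1}{72420 - 6} = \frac{1}{72414}$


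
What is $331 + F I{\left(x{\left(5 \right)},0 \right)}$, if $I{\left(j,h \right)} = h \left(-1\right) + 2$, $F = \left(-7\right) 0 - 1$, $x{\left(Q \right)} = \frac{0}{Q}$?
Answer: $329$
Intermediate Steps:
$x{\left(Q \right)} = 0$
$F = -1$ ($F = 0 - 1 = -1$)
$I{\left(j,h \right)} = 2 - h$ ($I{\left(j,h \right)} = - h + 2 = 2 - h$)
$331 + F I{\left(x{\left(5 \right)},0 \right)} = 331 - \left(2 - 0\right) = 331 - \left(2 + 0\right) = 331 - 2 = 329$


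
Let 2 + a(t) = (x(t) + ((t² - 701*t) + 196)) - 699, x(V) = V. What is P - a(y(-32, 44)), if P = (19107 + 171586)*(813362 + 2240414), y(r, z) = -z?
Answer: 582333674537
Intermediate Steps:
P = 582333706768 (P = 190693*3053776 = 582333706768)
a(t) = -505 + t² - 700*t (a(t) = -2 + ((t + ((t² - 701*t) + 196)) - 699) = -2 + ((t + (196 + t² - 701*t)) - 699) = -2 + ((196 + t² - 700*t) - 699) = -2 + (-503 + t² - 700*t) = -505 + t² - 700*t)
P - a(y(-32, 44)) = 582333706768 - (-505 + (-1*44)² - (-700)*44) = 582333706768 - (-505 + (-44)² - 700*(-44)) = 582333706768 - (-505 + 1936 + 30800) = 582333706768 - 1*32231 = 582333706768 - 32231 = 582333674537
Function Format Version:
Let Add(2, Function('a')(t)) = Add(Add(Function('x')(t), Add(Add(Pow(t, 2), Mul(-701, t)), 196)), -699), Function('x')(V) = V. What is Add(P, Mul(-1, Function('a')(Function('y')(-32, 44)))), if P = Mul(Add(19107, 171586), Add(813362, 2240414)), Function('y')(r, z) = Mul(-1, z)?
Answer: 582333674537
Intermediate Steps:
P = 582333706768 (P = Mul(190693, 3053776) = 582333706768)
Function('a')(t) = Add(-505, Pow(t, 2), Mul(-700, t)) (Function('a')(t) = Add(-2, Add(Add(t, Add(Add(Pow(t, 2), Mul(-701, t)), 196)), -699)) = Add(-2, Add(Add(t, Add(196, Pow(t, 2), Mul(-701, t))), -699)) = Add(-2, Add(Add(196, Pow(t, 2), Mul(-700, t)), -699)) = Add(-2, Add(-503, Pow(t, 2), Mul(-700, t))) = Add(-505, Pow(t, 2), Mul(-700, t)))
Add(P, Mul(-1, Function('a')(Function('y')(-32, 44)))) = Add(582333706768, Mul(-1, Add(-505, Pow(Mul(-1, 44), 2), Mul(-700, Mul(-1, 44))))) = Add(582333706768, Mul(-1, Add(-505, Pow(-44, 2), Mul(-700, -44)))) = Add(582333706768, Mul(-1, Add(-505, 1936, 30800))) = Add(582333706768, Mul(-1, 32231)) = Add(582333706768, -32231) = 582333674537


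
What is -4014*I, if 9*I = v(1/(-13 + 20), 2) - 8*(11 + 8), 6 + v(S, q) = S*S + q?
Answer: 3408778/49 ≈ 69567.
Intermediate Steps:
v(S, q) = -6 + q + S² (v(S, q) = -6 + (S*S + q) = -6 + (S² + q) = -6 + (q + S²) = -6 + q + S²)
I = -7643/441 (I = ((-6 + 2 + (1/(-13 + 20))²) - 8*(11 + 8))/9 = ((-6 + 2 + (1/7)²) - 8*19)/9 = ((-6 + 2 + (⅐)²) - 1*152)/9 = ((-6 + 2 + 1/49) - 152)/9 = (-195/49 - 152)/9 = (⅑)*(-7643/49) = -7643/441 ≈ -17.331)
-4014*I = -4014*(-7643/441) = 3408778/49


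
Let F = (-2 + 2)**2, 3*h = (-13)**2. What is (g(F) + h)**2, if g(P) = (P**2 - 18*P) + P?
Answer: 28561/9 ≈ 3173.4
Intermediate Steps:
h = 169/3 (h = (1/3)*(-13)**2 = (1/3)*169 = 169/3 ≈ 56.333)
F = 0 (F = 0**2 = 0)
g(P) = P**2 - 17*P
(g(F) + h)**2 = (0*(-17 + 0) + 169/3)**2 = (0*(-17) + 169/3)**2 = (0 + 169/3)**2 = (169/3)**2 = 28561/9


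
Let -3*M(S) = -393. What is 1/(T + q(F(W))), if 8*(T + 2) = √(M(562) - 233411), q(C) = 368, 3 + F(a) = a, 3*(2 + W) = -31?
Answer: 122/45867 - 3*I*√5/15289 ≈ 0.0026599 - 0.00043876*I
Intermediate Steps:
W = -37/3 (W = -2 + (⅓)*(-31) = -2 - 31/3 = -37/3 ≈ -12.333)
M(S) = 131 (M(S) = -⅓*(-393) = 131)
F(a) = -3 + a
T = -2 + 27*I*√5 (T = -2 + √(131 - 233411)/8 = -2 + √(-233280)/8 = -2 + (216*I*√5)/8 = -2 + 27*I*√5 ≈ -2.0 + 60.374*I)
1/(T + q(F(W))) = 1/((-2 + 27*I*√5) + 368) = 1/(366 + 27*I*√5)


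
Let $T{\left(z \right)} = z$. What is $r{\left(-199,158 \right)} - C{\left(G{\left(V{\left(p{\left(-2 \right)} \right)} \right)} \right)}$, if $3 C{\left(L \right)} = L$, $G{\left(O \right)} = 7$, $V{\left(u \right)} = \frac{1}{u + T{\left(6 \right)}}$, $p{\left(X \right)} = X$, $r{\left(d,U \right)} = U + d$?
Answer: $- \frac{130}{3} \approx -43.333$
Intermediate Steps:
$V{\left(u \right)} = \frac{1}{6 + u}$ ($V{\left(u \right)} = \frac{1}{u + 6} = \frac{1}{6 + u}$)
$C{\left(L \right)} = \frac{L}{3}$
$r{\left(-199,158 \right)} - C{\left(G{\left(V{\left(p{\left(-2 \right)} \right)} \right)} \right)} = \left(158 - 199\right) - \frac{1}{3} \cdot 7 = -41 - \frac{7}{3} = - \frac{130}{3}$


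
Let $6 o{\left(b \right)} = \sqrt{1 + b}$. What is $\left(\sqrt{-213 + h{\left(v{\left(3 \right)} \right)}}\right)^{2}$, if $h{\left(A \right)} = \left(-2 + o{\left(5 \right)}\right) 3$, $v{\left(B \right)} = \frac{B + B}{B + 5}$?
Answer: $-219 + \frac{\sqrt{6}}{2} \approx -217.78$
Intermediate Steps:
$o{\left(b \right)} = \frac{\sqrt{1 + b}}{6}$
$v{\left(B \right)} = \frac{2 B}{5 + B}$
$h{\left(A \right)} = -6 + \frac{\sqrt{6}}{2}$ ($h{\left(A \right)} = \left(-2 + \frac{\sqrt{1 + 5}}{6}\right) 3 = \left(-2 + \frac{\sqrt{6}}{6}\right) 3 = -6 + \frac{\sqrt{6}}{2}$)
$\left(\sqrt{-213 + h{\left(v{\left(3 \right)} \right)}}\right)^{2} = \left(\sqrt{-213 - \left(6 - \frac{\sqrt{6}}{2}\right)}\right)^{2} = \left(\sqrt{-219 + \frac{\sqrt{6}}{2}}\right)^{2} = -219 + \frac{\sqrt{6}}{2}$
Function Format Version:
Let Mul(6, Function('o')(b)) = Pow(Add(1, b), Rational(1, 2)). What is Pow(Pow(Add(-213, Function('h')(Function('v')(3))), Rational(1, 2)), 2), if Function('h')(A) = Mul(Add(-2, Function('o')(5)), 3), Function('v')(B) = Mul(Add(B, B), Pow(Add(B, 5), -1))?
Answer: Add(-219, Mul(Rational(1, 2), Pow(6, Rational(1, 2)))) ≈ -217.78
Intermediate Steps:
Function('o')(b) = Mul(Rational(1, 6), Pow(Add(1, b), Rational(1, 2)))
Function('v')(B) = Mul(2, B, Pow(Add(5, B), -1)) (Function('v')(B) = Mul(Mul(2, B), Pow(Add(5, B), -1)) = Mul(2, B, Pow(Add(5, B), -1)))
Function('h')(A) = Add(-6, Mul(Rational(1, 2), Pow(6, Rational(1, 2)))) (Function('h')(A) = Mul(Add(-2, Mul(Rational(1, 6), Pow(Add(1, 5), Rational(1, 2)))), 3) = Mul(Add(-2, Mul(Rational(1, 6), Pow(6, Rational(1, 2)))), 3) = Add(-6, Mul(Rational(1, 2), Pow(6, Rational(1, 2)))))
Pow(Pow(Add(-213, Function('h')(Function('v')(3))), Rational(1, 2)), 2) = Pow(Pow(Add(-213, Add(-6, Mul(Rational(1, 2), Pow(6, Rational(1, 2))))), Rational(1, 2)), 2) = Pow(Pow(Add(-219, Mul(Rational(1, 2), Pow(6, Rational(1, 2)))), Rational(1, 2)), 2) = Add(-219, Mul(Rational(1, 2), Pow(6, Rational(1, 2))))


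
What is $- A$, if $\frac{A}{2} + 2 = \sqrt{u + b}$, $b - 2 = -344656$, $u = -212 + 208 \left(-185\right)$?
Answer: $4 - 6 i \sqrt{42594} \approx 4.0 - 1238.3 i$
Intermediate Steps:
$u = -38692$ ($u = -212 - 38480 = -38692$)
$b = -344654$ ($b = 2 - 344656 = -344654$)
$A = -4 + 6 i \sqrt{42594}$ ($A = -4 + 2 \sqrt{-38692 - 344654} = -4 + 2 \sqrt{-383346} = -4 + 2 \cdot 3 i \sqrt{42594} = -4 + 6 i \sqrt{42594} \approx -4.0 + 1238.3 i$)
$- A = - (-4 + 6 i \sqrt{42594}) = 4 - 6 i \sqrt{42594}$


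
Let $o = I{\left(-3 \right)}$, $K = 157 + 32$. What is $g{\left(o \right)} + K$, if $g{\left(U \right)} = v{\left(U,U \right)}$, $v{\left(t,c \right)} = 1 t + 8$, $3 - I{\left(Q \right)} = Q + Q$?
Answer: $206$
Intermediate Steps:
$I{\left(Q \right)} = 3 - 2 Q$ ($I{\left(Q \right)} = 3 - \left(Q + Q\right) = 3 - 2 Q$)
$K = 189$
$o = 9$ ($o = 3 - -6 = 3 + 6 = 9$)
$v{\left(t,c \right)} = 8 + t$ ($v{\left(t,c \right)} = t + 8 = 8 + t$)
$g{\left(U \right)} = 8 + U$
$g{\left(o \right)} + K = \left(8 + 9\right) + 189 = 17 + 189 = 206$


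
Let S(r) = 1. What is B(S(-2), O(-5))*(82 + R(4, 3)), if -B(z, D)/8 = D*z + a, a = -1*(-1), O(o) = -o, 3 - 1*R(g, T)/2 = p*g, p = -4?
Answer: -5760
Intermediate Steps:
R(g, T) = 6 + 8*g (R(g, T) = 6 - (-8)*g = 6 + 8*g)
a = 1
B(z, D) = -8 - 8*D*z (B(z, D) = -8*(D*z + 1) = -8*(1 + D*z) = -8 - 8*D*z)
B(S(-2), O(-5))*(82 + R(4, 3)) = (-8 - 8*(-1*(-5))*1)*(82 + (6 + 8*4)) = (-8 - 8*5*1)*(82 + (6 + 32)) = (-8 - 40)*(82 + 38) = -48*120 = -5760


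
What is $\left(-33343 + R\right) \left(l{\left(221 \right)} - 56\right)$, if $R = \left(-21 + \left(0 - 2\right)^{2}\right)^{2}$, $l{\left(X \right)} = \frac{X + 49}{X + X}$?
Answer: $\frac{404614014}{221} \approx 1.8308 \cdot 10^{6}$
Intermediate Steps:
$l{\left(X \right)} = \frac{49 + X}{2 X}$
$R = 289$ ($R = \left(-21 + \left(-2\right)^{2}\right)^{2} = \left(-21 + 4\right)^{2} = \left(-17\right)^{2} = 289$)
$\left(-33343 + R\right) \left(l{\left(221 \right)} - 56\right) = \left(-33343 + 289\right) \left(\frac{49 + 221}{2 \cdot 221} - 56\right) = - 33054 \left(\frac{1}{2} \cdot \frac{1}{221} \cdot 270 - 56\right) = - 33054 \left(\frac{135}{221} - 56\right) = \left(-33054\right) \left(- \frac{12241}{221}\right) = \frac{404614014}{221}$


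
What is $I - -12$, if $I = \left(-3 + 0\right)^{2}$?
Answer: $21$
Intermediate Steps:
$I = 9$ ($I = \left(-3\right)^{2} = 9$)
$I - -12 = 9 - -12 = 9 + 12 = 21$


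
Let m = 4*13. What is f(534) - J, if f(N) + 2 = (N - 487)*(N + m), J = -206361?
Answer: 233901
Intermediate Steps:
m = 52
f(N) = -2 + (-487 + N)*(52 + N) (f(N) = -2 + (N - 487)*(N + 52) = -2 + (-487 + N)*(52 + N))
f(534) - J = (-25326 + 534² - 435*534) - 1*(-206361) = (-25326 + 285156 - 232290) + 206361 = 27540 + 206361 = 233901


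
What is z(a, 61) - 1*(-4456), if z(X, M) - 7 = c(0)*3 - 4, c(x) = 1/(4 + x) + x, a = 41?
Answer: 17839/4 ≈ 4459.8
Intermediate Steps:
c(x) = x + 1/(4 + x)
z(X, M) = 15/4 (z(X, M) = 7 + (((1 + 0² + 4*0)/(4 + 0))*3 - 4) = 7 + (((1 + 0 + 0)/4)*3 - 4) = 7 + (((¼)*1)*3 - 4) = 7 + ((¼)*3 - 4) = 7 + (¾ - 4) = 7 - 13/4 = 15/4)
z(a, 61) - 1*(-4456) = 15/4 - 1*(-4456) = 15/4 + 4456 = 17839/4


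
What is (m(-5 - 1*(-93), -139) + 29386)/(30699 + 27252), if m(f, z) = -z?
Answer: 29525/57951 ≈ 0.50948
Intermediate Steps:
(m(-5 - 1*(-93), -139) + 29386)/(30699 + 27252) = (-1*(-139) + 29386)/(30699 + 27252) = (139 + 29386)/57951 = 29525*(1/57951) = 29525/57951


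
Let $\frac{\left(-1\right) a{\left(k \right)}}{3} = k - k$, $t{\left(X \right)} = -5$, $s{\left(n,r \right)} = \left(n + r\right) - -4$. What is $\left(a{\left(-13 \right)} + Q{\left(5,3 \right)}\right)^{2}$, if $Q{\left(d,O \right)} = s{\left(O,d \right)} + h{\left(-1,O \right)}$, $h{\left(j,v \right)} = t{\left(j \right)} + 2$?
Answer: $81$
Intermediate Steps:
$s{\left(n,r \right)} = 4 + n + r$ ($s{\left(n,r \right)} = \left(n + r\right) + 4 = 4 + n + r$)
$h{\left(j,v \right)} = -3$ ($h{\left(j,v \right)} = -5 + 2 = -3$)
$Q{\left(d,O \right)} = 1 + O + d$ ($Q{\left(d,O \right)} = \left(4 + O + d\right) - 3 = 1 + O + d$)
$a{\left(k \right)} = 0$ ($a{\left(k \right)} = - 3 \left(k - k\right) = \left(-3\right) 0 = 0$)
$\left(a{\left(-13 \right)} + Q{\left(5,3 \right)}\right)^{2} = \left(0 + \left(1 + 3 + 5\right)\right)^{2} = \left(0 + 9\right)^{2} = 9^{2} = 81$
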